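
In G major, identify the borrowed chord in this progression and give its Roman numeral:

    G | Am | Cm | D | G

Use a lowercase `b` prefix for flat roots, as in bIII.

iv

The diatonic triads in G major are G, Am, Bm, C, D, Em, F#dim. G, Am and D all belong to that set. But Cm (C–Eb–G) is foreign: the diatonic IV on degree 4 is C, whereas Cm comes from G minor. It is labeled iv.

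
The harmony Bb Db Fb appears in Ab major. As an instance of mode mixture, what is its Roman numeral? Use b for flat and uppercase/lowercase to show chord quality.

ii°

The root Bb is the diatonic 2nd degree of Ab major; the borrowing shows in the chord quality. Diatonically Ab major has Bbm (ii) on that degree; Bb–Db–Fb is instead the diminished chord native to Ab minor, so it takes the label ii°.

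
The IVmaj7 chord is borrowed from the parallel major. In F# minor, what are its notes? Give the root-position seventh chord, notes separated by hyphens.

B-D#-F#-A#

IVmaj7 is built on scale degree 4, which is B in both F# minor and its parallel. Stacking thirds in F# major on B gives B–D#–F#–A#.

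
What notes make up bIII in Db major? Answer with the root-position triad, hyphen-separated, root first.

Fb-Ab-Cb

Scale degree 3 in Db major is F. bIII uses the lowered form, Fb, taken from Db minor. In Db minor the chord on Fb is Fb–Ab–Cb.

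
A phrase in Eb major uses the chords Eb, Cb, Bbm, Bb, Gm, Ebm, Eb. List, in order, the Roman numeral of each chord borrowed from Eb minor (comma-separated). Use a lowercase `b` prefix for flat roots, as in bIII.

Eb major has the diatonic set Eb, Fm, Gm, Ab, Bb, Cm, Ddim. Of the given chords, Eb, Bb and Gm are diatonic. Cb (Cb–Eb–Gb) doesn't fit — on degree 6 Eb major would have Cm (vi). Cb is the degree-6 chord of Eb minor, so it is the borrowed bVI. Bbm (Bb–Db–F) doesn't fit — on degree 5 Eb major would have Bb (V). Bbm is the degree-5 chord of Eb minor, so it is the borrowed v. Ebm (Eb–Gb–Bb) doesn't fit — on degree 1 Eb major would have Eb (I). Ebm is the degree-1 chord of Eb minor, so it is the borrowed i.

bVI, v, i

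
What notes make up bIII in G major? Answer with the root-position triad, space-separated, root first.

The root of bIII is the lowered 3rd degree: B becomes Bb. In G minor the chord on Bb is Bb–D–F.

Bb D F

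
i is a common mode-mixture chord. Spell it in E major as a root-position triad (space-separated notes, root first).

E G B

The root, E, is scale degree 1 — the same note in E major and E minor; only the chord quality changes. Building the minor chord from the parallel minor on E: E–G–B.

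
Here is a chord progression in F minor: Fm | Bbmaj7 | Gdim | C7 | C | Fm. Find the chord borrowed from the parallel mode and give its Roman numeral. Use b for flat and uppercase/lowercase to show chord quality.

IVmaj7

In F minor (with V from harmonic minor) the diatonic chords are Fm, Gdim, Ab, Bbm, C, Db, Eb. Fm, Gdim, C7 and C all belong to that set. Bbmaj7 (Bb–D–F–A) doesn't fit — on degree 4 F minor would have Bbm (iv). Bbmaj7 is the degree-4 chord of F major, so it is the borrowed IVmaj7.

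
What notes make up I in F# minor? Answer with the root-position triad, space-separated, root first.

F# A# C#

The root, F#, is scale degree 1 — the same note in F# minor and F# major; only the chord quality changes. In F# major the chord on F# is F#–A#–C#.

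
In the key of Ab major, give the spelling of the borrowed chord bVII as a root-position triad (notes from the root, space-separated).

bVII is built on the lowered scale degree 7. In Ab major degree 7 is G; lowered it becomes Gb. Stacking thirds in Ab minor on Gb gives Gb–Bb–Db.

Gb Bb Db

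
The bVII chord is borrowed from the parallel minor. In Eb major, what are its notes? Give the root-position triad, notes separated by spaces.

The root of bVII is the lowered 7th degree: D becomes Db. Building the major chord from the parallel minor on Db: Db–F–Ab.

Db F Ab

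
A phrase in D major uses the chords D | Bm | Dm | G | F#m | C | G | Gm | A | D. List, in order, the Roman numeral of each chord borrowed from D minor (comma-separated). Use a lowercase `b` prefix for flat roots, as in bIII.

i, bVII, iv

The diatonic triads in D major are D, Em, F#m, G, A, Bm, C#dim. Of the given chords, D, Bm, G, F#m and A are diatonic. Dm (D–F–A) is not: scale degree 1 in D major carries D (I). In D minor the chord on that degree is Dm, so here it functions as i, borrowed from the parallel minor. C (C–E–G) doesn't fit — on degree 7 D major would have C#dim (vii°). C is the degree-7 chord of D minor, so it is the borrowed bVII. Gm (G–Bb–D) doesn't fit — on degree 4 D major would have G (IV). Gm is the degree-4 chord of D minor, so it is the borrowed iv.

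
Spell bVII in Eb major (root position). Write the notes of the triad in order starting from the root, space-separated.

Db F Ab

The root of bVII is the lowered 7th degree: D becomes Db. Building the major chord from the parallel minor on Db: Db–F–Ab.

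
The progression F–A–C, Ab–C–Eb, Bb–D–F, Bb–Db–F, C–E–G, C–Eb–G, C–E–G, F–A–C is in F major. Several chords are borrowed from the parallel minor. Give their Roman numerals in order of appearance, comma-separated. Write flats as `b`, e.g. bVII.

F major has the diatonic set F, Gm, Am, Bb, C, Dm, Edim. F–A–C = F, Bb–D–F = Bb and C–E–G = C are all diatonic. But Ab–C–Eb is foreign: the diatonic iii on degree 3 is Am, whereas Ab comes from F minor. It is labeled bIII. But Bb–Db–F is foreign: the diatonic IV on degree 4 is Bb, whereas Bbm comes from F minor. It is labeled iv. C–Eb–G doesn't fit — on degree 5 F major would have C (V). Cm is the degree-5 chord of F minor, so it is the borrowed v.

bIII, iv, v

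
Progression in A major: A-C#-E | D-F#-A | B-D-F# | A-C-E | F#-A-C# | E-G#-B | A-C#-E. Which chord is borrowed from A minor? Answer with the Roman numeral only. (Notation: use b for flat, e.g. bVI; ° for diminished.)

i

A major has the diatonic set A, Bm, C#m, D, E, F#m, G#dim. Of the given chords, A–C#–E = A, D–F#–A = D, B–D–F# = Bm, F#–A–C# = F#m and E–G#–B = E are diatonic. A–C–E doesn't fit — on degree 1 A major would have A (I). Am is the degree-1 chord of A minor, so it is the borrowed i.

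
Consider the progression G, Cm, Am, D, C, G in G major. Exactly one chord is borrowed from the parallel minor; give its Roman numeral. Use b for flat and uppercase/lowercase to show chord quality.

iv

G major has the diatonic set G, Am, Bm, C, D, Em, F#dim. G, Am, D and C are all diatonic. But Cm (C–Eb–G) is foreign: the diatonic IV on degree 4 is C, whereas Cm comes from G minor. It is labeled iv.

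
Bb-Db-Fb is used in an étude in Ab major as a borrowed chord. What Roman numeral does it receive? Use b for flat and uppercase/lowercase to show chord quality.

The root Bb is the diatonic 2nd degree of Ab major; the borrowing shows in the chord quality. Diatonically Ab major has Bbm (ii) on that degree; Bb–Db–Fb is instead the diminished chord native to Ab minor, so it takes the label ii°.

ii°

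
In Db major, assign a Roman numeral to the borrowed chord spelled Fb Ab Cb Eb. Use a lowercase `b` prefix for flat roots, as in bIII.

bIIImaj7

In Db major scale degree 3 is F; Fb is its lowered form, from Db minor. Fb–Ab–Cb–Eb is a major-seventh chord — the form found in Db minor, not the diatonic iii (Fm). Borrowed into Db major it is written bIIImaj7.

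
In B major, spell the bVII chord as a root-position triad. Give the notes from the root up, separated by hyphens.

bVII is built on the lowered scale degree 7. In B major degree 7 is A#; lowered it becomes A. In B minor the chord on A is A–C#–E.

A-C#-E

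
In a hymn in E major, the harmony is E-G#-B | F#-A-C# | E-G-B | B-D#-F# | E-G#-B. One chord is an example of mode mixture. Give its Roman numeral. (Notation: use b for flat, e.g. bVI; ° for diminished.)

i

E major has the diatonic set E, F#m, G#m, A, B, C#m, D#dim. E–G#–B = E, F#–A–C# = F#m and B–D#–F# = B are all diatonic. E–G–B doesn't fit — on degree 1 E major would have E (I). Em is the degree-1 chord of E minor, so it is the borrowed i.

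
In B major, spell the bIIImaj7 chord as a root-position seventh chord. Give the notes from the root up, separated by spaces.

bIIImaj7 is built on the lowered scale degree 3. In B major degree 3 is D#; lowered it becomes D. Stacking thirds in B minor on D gives D–F#–A–C#.

D F# A C#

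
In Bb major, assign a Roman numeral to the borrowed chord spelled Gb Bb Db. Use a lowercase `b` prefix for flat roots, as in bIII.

In Bb major scale degree 6 is G; Gb is its lowered form, from Bb minor. The diatonic chord on degree 6 would be Gm (vi), but Gb–Bb–Db is the major chord from Bb minor. As a borrowed chord it is labeled bVI.

bVI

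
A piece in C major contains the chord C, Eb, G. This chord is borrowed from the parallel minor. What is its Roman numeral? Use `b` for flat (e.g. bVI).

The root C is the diatonic 1st degree of C major; the borrowing shows in the chord quality. C–Eb–G is a minor chord — the form found in C minor, not the diatonic I (C). Borrowed into C major it is written i.

i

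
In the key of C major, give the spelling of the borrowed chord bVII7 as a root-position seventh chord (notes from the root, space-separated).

Scale degree 7 in C major is B. bVII7 uses the lowered form, Bb, taken from C minor. In C minor the chord on Bb is Bb–D–F–Ab.

Bb D F Ab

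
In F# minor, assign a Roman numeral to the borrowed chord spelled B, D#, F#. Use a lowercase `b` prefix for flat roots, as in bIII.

B is scale degree 4 in F# minor. B–D#–F# is a major chord — the form found in F# major, not the diatonic iv (Bm). Borrowed into F# minor it is written IV.

IV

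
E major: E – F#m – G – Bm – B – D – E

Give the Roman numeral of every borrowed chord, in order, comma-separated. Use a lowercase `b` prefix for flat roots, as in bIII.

bIII, v, bVII

The diatonic triads in E major are E, F#m, G#m, A, B, C#m, D#dim. E, F#m and B are all diatonic. G (G–B–D) doesn't fit — on degree 3 E major would have G#m (iii). G is the degree-3 chord of E minor, so it is the borrowed bIII. Bm (B–D–F#) is not: scale degree 5 in E major carries B (V). In E minor the chord on that degree is Bm, so here it functions as v, borrowed from the parallel minor. D (D–F#–A) doesn't fit — on degree 7 E major would have D#dim (vii°). D is the degree-7 chord of E minor, so it is the borrowed bVII.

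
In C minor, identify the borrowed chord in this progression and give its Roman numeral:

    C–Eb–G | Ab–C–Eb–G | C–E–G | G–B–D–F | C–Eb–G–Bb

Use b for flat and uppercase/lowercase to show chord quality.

C minor has the diatonic set Cm, Ddim, Eb, Fm, G, Ab, Bb (with V from harmonic minor). C–Eb–G = Cm, Ab–C–Eb–G = Abmaj7, G–B–D–F = G7 and C–Eb–G–Bb = Cm7 all belong to that set. C–E–G is not: scale degree 1 in C minor carries Cm (i). In C major the chord on that degree is C, so here it functions as I, borrowed from the parallel major.

I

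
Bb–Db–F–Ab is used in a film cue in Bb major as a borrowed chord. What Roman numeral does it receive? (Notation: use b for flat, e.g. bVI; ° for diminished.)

Bb is scale degree 1 in Bb major. Diatonically Bb major has Bb (I) on that degree; Bb–Db–F–Ab is instead the minor-seventh chord native to Bb minor, so it takes the label i7.

i7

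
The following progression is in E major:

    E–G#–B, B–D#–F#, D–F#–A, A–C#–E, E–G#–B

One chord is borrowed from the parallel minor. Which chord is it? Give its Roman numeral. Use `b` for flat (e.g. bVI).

The diatonic triads in E major are E, F#m, G#m, A, B, C#m, D#dim. Of the given chords, E–G#–B = E, B–D#–F# = B and A–C#–E = A are diatonic. But D–F#–A is foreign: the diatonic vii° on degree 7 is D#dim, whereas D comes from E minor. It is labeled bVII.

bVII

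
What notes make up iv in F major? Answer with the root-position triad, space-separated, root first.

iv is built on scale degree 4, which is Bb in both F major and its parallel. In F minor the chord on Bb is Bb–Db–F.

Bb Db F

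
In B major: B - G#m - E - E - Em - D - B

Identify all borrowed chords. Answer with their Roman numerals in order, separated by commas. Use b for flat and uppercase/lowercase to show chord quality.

In B major the diatonic chords are B, C#m, D#m, E, F#, G#m, A#dim. Of the given chords, B, G#m and E are diatonic. Em (E–G–B) is not: scale degree 4 in B major carries E (IV). In B minor the chord on that degree is Em, so here it functions as iv, borrowed from the parallel minor. D (D–F#–A) is not: scale degree 3 in B major carries D#m (iii). In B minor the chord on that degree is D, so here it functions as bIII, borrowed from the parallel minor.

iv, bIII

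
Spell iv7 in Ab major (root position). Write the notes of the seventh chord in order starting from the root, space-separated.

Db Fb Ab Cb

iv7 is built on scale degree 4, which is Db in both Ab major and its parallel. Stacking thirds in Ab minor on Db gives Db–Fb–Ab–Cb.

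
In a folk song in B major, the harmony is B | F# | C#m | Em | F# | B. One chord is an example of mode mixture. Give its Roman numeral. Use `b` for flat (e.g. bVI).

iv

The diatonic triads in B major are B, C#m, D#m, E, F#, G#m, A#dim. Of the given chords, B, F# and C#m are diatonic. Em (E–G–B) doesn't fit — on degree 4 B major would have E (IV). Em is the degree-4 chord of B minor, so it is the borrowed iv.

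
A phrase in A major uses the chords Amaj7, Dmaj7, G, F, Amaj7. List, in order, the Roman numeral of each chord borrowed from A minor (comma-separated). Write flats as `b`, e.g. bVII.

bVII, bVI

The diatonic triads in A major are A, Bm, C#m, D, E, F#m, G#dim. Amaj7 and Dmaj7 are both diatonic. G (G–B–D) is not: scale degree 7 in A major carries G#dim (vii°). In A minor the chord on that degree is G, so here it functions as bVII, borrowed from the parallel minor. But F (F–A–C) is foreign: the diatonic vi on degree 6 is F#m, whereas F comes from A minor. It is labeled bVI.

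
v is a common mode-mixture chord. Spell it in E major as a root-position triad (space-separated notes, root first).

B D F#

v is built on scale degree 5, which is B in both E major and its parallel. Stacking thirds in E minor on B gives B–D–F#.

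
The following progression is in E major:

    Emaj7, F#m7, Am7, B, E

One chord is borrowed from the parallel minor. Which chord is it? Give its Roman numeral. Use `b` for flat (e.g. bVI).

iv7

E major has the diatonic set E, F#m, G#m, A, B, C#m, D#dim. Of the given chords, Emaj7, F#m7, B and E are diatonic. But Am7 (A–C–E–G) is foreign: the diatonic IV on degree 4 is A, whereas Am7 comes from E minor. It is labeled iv7.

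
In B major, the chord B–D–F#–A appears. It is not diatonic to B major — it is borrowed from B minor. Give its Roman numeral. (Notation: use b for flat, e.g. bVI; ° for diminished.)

i7

The root B is the diatonic 1st degree of B major; the borrowing shows in the chord quality. B–D–F#–A is a minor-seventh chord — the form found in B minor, not the diatonic I (B). Borrowed into B major it is written i7.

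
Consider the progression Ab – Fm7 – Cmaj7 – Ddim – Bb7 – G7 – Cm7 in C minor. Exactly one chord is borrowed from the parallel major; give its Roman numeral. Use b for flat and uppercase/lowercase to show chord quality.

Imaj7

In C minor (with V from harmonic minor) the diatonic chords are Cm, Ddim, Eb, Fm, G, Ab, Bb. Ab, Fm7, Ddim, Bb7, G7 and Cm7 all belong to that set. But Cmaj7 (C–E–G–B) is foreign: the diatonic i on degree 1 is Cm, whereas Cmaj7 comes from C major. It is labeled Imaj7.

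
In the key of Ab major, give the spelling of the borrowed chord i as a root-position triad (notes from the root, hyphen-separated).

The root, Ab, is scale degree 1 — the same note in Ab major and Ab minor; only the chord quality changes. Stacking thirds in Ab minor on Ab gives Ab–Cb–Eb.

Ab-Cb-Eb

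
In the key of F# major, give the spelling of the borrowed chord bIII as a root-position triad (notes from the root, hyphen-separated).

The root of bIII is the lowered 3rd degree: A# becomes A. Stacking thirds in F# minor on A gives A–C#–E.

A-C#-E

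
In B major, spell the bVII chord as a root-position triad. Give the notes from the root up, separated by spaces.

Scale degree 7 in B major is A#. bVII uses the lowered form, A, taken from B minor. In B minor the chord on A is A–C#–E.

A C# E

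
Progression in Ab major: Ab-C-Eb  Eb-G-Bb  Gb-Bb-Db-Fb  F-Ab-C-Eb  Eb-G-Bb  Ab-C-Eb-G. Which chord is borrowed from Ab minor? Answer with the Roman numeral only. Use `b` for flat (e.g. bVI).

Ab major has the diatonic set Ab, Bbm, Cm, Db, Eb, Fm, Gdim. Of the given chords, Ab–C–Eb = Ab, Eb–G–Bb = Eb, F–Ab–C–Eb = Fm7 and Ab–C–Eb–G = Abmaj7 are diatonic. But Gb–Bb–Db–Fb is foreign: the diatonic vii° on degree 7 is Gdim, whereas Gb7 comes from Ab minor. It is labeled bVII7.

bVII7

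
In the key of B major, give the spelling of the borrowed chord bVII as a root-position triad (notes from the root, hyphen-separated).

Scale degree 7 in B major is A#. bVII uses the lowered form, A, taken from B minor. In B minor the chord on A is A–C#–E.

A-C#-E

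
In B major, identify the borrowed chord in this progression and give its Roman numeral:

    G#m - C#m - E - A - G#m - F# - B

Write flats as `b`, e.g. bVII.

bVII

The diatonic triads in B major are B, C#m, D#m, E, F#, G#m, A#dim. G#m, C#m, E, F# and B all belong to that set. But A (A–C#–E) is foreign: the diatonic vii° on degree 7 is A#dim, whereas A comes from B minor. It is labeled bVII.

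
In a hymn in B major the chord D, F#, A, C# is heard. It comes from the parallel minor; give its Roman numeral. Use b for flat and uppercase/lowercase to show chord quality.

The root D is the lowered 3rd scale degree — diatonically B major has D# there. D–F#–A–C# is a major-seventh chord — the form found in B minor, not the diatonic iii (D#m). Borrowed into B major it is written bIIImaj7.

bIIImaj7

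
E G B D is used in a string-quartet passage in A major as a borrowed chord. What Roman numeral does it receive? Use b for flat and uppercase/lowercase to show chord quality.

v7

E is scale degree 5 in A major. The diatonic chord on degree 5 would be E (V), but E–G–B–D is the minor-seventh chord from A minor. As a borrowed chord it is labeled v7.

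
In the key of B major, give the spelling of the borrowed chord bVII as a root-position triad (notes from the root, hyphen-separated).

The root of bVII is the lowered 7th degree: A# becomes A. Building the major chord from the parallel minor on A: A–C#–E.

A-C#-E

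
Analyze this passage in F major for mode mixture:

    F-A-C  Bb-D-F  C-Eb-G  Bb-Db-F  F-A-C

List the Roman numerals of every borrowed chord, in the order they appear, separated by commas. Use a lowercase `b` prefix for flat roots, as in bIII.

v, iv

In F major the diatonic chords are F, Gm, Am, Bb, C, Dm, Edim. F–A–C = F and Bb–D–F = Bb are both diatonic. C–Eb–G is not: scale degree 5 in F major carries C (V). In F minor the chord on that degree is Cm, so here it functions as v, borrowed from the parallel minor. Bb–Db–F doesn't fit — on degree 4 F major would have Bb (IV). Bbm is the degree-4 chord of F minor, so it is the borrowed iv.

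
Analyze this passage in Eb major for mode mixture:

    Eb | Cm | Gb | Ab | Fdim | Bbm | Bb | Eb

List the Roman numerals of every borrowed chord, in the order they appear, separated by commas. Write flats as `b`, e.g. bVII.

bIII, ii°, v

Eb major has the diatonic set Eb, Fm, Gm, Ab, Bb, Cm, Ddim. Eb, Cm, Ab and Bb are all diatonic. Gb (Gb–Bb–Db) is not: scale degree 3 in Eb major carries Gm (iii). In Eb minor the chord on that degree is Gb, so here it functions as bIII, borrowed from the parallel minor. Fdim (F–Ab–Cb) doesn't fit — on degree 2 Eb major would have Fm (ii). Fdim is the degree-2 chord of Eb minor, so it is the borrowed ii°. Bbm (Bb–Db–F) is not: scale degree 5 in Eb major carries Bb (V). In Eb minor the chord on that degree is Bbm, so here it functions as v, borrowed from the parallel minor.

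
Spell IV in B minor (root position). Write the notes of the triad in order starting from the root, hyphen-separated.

The root, E, is scale degree 4 — the same note in B minor and B major; only the chord quality changes. Stacking thirds in B major on E gives E–G#–B.

E-G#-B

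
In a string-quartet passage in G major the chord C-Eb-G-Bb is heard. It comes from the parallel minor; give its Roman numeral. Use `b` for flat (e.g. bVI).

C is scale degree 4 in G major. The diatonic chord on degree 4 would be C (IV), but C–Eb–G–Bb is the minor-seventh chord from G minor. As a borrowed chord it is labeled iv7.

iv7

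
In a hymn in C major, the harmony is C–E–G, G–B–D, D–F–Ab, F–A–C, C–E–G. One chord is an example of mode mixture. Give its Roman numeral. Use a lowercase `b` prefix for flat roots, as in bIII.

C major has the diatonic set C, Dm, Em, F, G, Am, Bdim. Of the given chords, C–E–G = C, G–B–D = G and F–A–C = F are diatonic. D–F–Ab is not: scale degree 2 in C major carries Dm (ii). In C minor the chord on that degree is Ddim, so here it functions as ii°, borrowed from the parallel minor.

ii°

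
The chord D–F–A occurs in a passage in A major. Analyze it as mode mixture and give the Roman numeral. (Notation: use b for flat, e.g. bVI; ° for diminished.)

iv

D is scale degree 4 in A major. Diatonically A major has D (IV) on that degree; D–F–A is instead the minor chord native to A minor, so it takes the label iv.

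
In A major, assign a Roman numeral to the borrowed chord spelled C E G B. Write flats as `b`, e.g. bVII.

bIIImaj7

The root C is the lowered 3rd scale degree — diatonically A major has C# there. The diatonic chord on degree 3 would be C#m (iii), but C–E–G–B is the major-seventh chord from A minor. As a borrowed chord it is labeled bIIImaj7.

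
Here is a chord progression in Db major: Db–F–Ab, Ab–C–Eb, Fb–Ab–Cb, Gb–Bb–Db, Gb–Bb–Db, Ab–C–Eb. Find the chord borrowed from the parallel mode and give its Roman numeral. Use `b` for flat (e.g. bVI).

bIII

In Db major the diatonic chords are Db, Ebm, Fm, Gb, Ab, Bbm, Cdim. Db–F–Ab = Db, Ab–C–Eb = Ab and Gb–Bb–Db = Gb all belong to that set. Fb–Ab–Cb doesn't fit — on degree 3 Db major would have Fm (iii). Fb is the degree-3 chord of Db minor, so it is the borrowed bIII.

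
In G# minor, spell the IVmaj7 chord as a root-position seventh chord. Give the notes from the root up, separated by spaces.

IVmaj7 is built on scale degree 4, which is C# in both G# minor and its parallel. Stacking thirds in G# major on C# gives C#–E#–G#–B#.

C# E# G# B#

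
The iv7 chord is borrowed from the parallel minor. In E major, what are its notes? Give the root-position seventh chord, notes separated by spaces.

iv7 is built on scale degree 4, which is A in both E major and its parallel. In E minor the chord on A is A–C–E–G.

A C E G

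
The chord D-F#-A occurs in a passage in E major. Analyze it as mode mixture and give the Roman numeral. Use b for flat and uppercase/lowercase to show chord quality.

The root D is the lowered 7th scale degree — diatonically E major has D# there. Diatonically E major has D#dim (vii°) on that degree; D–F#–A is instead the major chord native to E minor, so it takes the label bVII.

bVII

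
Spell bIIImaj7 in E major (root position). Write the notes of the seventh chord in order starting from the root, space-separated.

G B D F#

The root of bIIImaj7 is the lowered 3rd degree: G# becomes G. Building the major-seventh chord from the parallel minor on G: G–B–D–F#.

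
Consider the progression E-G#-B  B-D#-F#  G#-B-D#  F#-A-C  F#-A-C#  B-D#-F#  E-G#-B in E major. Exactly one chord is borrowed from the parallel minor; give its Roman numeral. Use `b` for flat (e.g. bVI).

ii°

In E major the diatonic chords are E, F#m, G#m, A, B, C#m, D#dim. E–G#–B = E, B–D#–F# = B, G#–B–D# = G#m and F#–A–C# = F#m all belong to that set. F#–A–C doesn't fit — on degree 2 E major would have F#m (ii). F#dim is the degree-2 chord of E minor, so it is the borrowed ii°.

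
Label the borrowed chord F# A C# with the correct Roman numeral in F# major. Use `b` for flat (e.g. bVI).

The root F# is the diatonic 1st degree of F# major; the borrowing shows in the chord quality. F#–A–C# is a minor chord — the form found in F# minor, not the diatonic I (F#). Borrowed into F# major it is written i.

i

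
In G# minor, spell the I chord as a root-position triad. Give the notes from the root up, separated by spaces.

I is built on scale degree 1, which is G# in both G# minor and its parallel. In G# major the chord on G# is G#–B#–D#.

G# B# D#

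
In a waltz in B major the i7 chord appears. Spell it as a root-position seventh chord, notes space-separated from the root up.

i7 is built on scale degree 1, which is B in both B major and its parallel. Building the minor-seventh chord from the parallel minor on B: B–D–F#–A.

B D F# A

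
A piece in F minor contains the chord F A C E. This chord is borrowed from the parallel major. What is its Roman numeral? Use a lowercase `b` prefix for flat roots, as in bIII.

Imaj7

The root F is the diatonic 1st degree of F minor; the borrowing shows in the chord quality. Diatonically F minor has Fm (i) on that degree; F–A–C–E is instead the major-seventh chord native to F major, so it takes the label Imaj7.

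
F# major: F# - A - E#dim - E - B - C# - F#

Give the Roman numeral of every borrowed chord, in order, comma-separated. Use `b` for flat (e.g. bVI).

F# major has the diatonic set F#, G#m, A#m, B, C#, D#m, E#dim. F#, E#dim, B and C# all belong to that set. But A (A–C#–E) is foreign: the diatonic iii on degree 3 is A#m, whereas A comes from F# minor. It is labeled bIII. But E (E–G#–B) is foreign: the diatonic vii° on degree 7 is E#dim, whereas E comes from F# minor. It is labeled bVII.

bIII, bVII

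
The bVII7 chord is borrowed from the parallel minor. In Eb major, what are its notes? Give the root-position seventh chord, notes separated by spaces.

Scale degree 7 in Eb major is D. bVII7 uses the lowered form, Db, taken from Eb minor. Building the dominant-seventh chord from the parallel minor on Db: Db–F–Ab–Cb.

Db F Ab Cb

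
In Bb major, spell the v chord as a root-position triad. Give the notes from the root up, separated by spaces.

F Ab C

The root, F, is scale degree 5 — the same note in Bb major and Bb minor; only the chord quality changes. Building the minor chord from the parallel minor on F: F–Ab–C.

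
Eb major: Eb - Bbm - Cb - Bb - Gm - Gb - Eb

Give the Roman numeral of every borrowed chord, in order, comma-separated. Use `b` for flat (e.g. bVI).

The diatonic triads in Eb major are Eb, Fm, Gm, Ab, Bb, Cm, Ddim. Eb, Bb and Gm are all diatonic. Bbm (Bb–Db–F) is not: scale degree 5 in Eb major carries Bb (V). In Eb minor the chord on that degree is Bbm, so here it functions as v, borrowed from the parallel minor. Cb (Cb–Eb–Gb) is not: scale degree 6 in Eb major carries Cm (vi). In Eb minor the chord on that degree is Cb, so here it functions as bVI, borrowed from the parallel minor. Gb (Gb–Bb–Db) is not: scale degree 3 in Eb major carries Gm (iii). In Eb minor the chord on that degree is Gb, so here it functions as bIII, borrowed from the parallel minor.

v, bVI, bIII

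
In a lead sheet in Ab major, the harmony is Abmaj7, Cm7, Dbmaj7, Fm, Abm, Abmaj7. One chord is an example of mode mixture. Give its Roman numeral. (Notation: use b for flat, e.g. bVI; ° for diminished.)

Ab major has the diatonic set Ab, Bbm, Cm, Db, Eb, Fm, Gdim. Abmaj7, Cm7, Dbmaj7 and Fm all belong to that set. Abm (Ab–Cb–Eb) is not: scale degree 1 in Ab major carries Ab (I). In Ab minor the chord on that degree is Abm, so here it functions as i, borrowed from the parallel minor.

i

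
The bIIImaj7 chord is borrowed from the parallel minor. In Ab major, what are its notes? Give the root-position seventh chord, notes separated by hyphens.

The root of bIIImaj7 is the lowered 3rd degree: C becomes Cb. Building the major-seventh chord from the parallel minor on Cb: Cb–Eb–Gb–Bb.

Cb-Eb-Gb-Bb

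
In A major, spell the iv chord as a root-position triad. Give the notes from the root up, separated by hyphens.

D-F-A

iv is built on scale degree 4, which is D in both A major and its parallel. In A minor the chord on D is D–F–A.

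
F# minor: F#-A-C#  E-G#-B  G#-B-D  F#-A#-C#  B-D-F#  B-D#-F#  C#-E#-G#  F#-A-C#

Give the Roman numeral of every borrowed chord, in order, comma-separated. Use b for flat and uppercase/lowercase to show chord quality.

The diatonic triads in F# minor (with V from harmonic minor) are F#m, G#dim, A, Bm, C#, D, E. Of the given chords, F#–A–C# = F#m, E–G#–B = E, G#–B–D = G#dim, B–D–F# = Bm and C#–E#–G# = C# are diatonic. F#–A#–C# doesn't fit — on degree 1 F# minor would have F#m (i). F# is the degree-1 chord of F# major, so it is the borrowed I. B–D#–F# is not: scale degree 4 in F# minor carries Bm (iv). In F# major the chord on that degree is B, so here it functions as IV, borrowed from the parallel major.

I, IV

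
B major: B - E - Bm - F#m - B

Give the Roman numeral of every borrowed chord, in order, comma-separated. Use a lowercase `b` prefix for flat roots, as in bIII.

i, v

In B major the diatonic chords are B, C#m, D#m, E, F#, G#m, A#dim. B and E both belong to that set. Bm (B–D–F#) is not: scale degree 1 in B major carries B (I). In B minor the chord on that degree is Bm, so here it functions as i, borrowed from the parallel minor. F#m (F#–A–C#) doesn't fit — on degree 5 B major would have F# (V). F#m is the degree-5 chord of B minor, so it is the borrowed v.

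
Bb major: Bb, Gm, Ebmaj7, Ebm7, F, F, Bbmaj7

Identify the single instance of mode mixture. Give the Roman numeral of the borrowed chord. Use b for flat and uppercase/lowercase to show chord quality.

Bb major has the diatonic set Bb, Cm, Dm, Eb, F, Gm, Adim. Of the given chords, Bb, Gm, Ebmaj7, F and Bbmaj7 are diatonic. Ebm7 (Eb–Gb–Bb–Db) doesn't fit — on degree 4 Bb major would have Eb (IV). Ebm7 is the degree-4 chord of Bb minor, so it is the borrowed iv7.

iv7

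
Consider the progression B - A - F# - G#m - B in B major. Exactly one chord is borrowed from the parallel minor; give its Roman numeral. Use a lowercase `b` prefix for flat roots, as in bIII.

bVII

B major has the diatonic set B, C#m, D#m, E, F#, G#m, A#dim. B, F# and G#m are all diatonic. But A (A–C#–E) is foreign: the diatonic vii° on degree 7 is A#dim, whereas A comes from B minor. It is labeled bVII.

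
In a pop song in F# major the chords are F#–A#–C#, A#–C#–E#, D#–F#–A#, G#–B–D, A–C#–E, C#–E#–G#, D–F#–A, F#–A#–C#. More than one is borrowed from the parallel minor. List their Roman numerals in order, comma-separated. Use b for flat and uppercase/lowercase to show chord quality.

F# major has the diatonic set F#, G#m, A#m, B, C#, D#m, E#dim. Of the given chords, F#–A#–C# = F#, A#–C#–E# = A#m, D#–F#–A# = D#m and C#–E#–G# = C# are diatonic. G#–B–D doesn't fit — on degree 2 F# major would have G#m (ii). G#dim is the degree-2 chord of F# minor, so it is the borrowed ii°. A–C#–E doesn't fit — on degree 3 F# major would have A#m (iii). A is the degree-3 chord of F# minor, so it is the borrowed bIII. D–F#–A doesn't fit — on degree 6 F# major would have D#m (vi). D is the degree-6 chord of F# minor, so it is the borrowed bVI.

ii°, bIII, bVI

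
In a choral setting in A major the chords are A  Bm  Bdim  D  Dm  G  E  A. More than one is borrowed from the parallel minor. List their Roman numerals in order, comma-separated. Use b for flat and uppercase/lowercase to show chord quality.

In A major the diatonic chords are A, Bm, C#m, D, E, F#m, G#dim. A, Bm, D and E all belong to that set. Bdim (B–D–F) is not: scale degree 2 in A major carries Bm (ii). In A minor the chord on that degree is Bdim, so here it functions as ii°, borrowed from the parallel minor. Dm (D–F–A) doesn't fit — on degree 4 A major would have D (IV). Dm is the degree-4 chord of A minor, so it is the borrowed iv. But G (G–B–D) is foreign: the diatonic vii° on degree 7 is G#dim, whereas G comes from A minor. It is labeled bVII.

ii°, iv, bVII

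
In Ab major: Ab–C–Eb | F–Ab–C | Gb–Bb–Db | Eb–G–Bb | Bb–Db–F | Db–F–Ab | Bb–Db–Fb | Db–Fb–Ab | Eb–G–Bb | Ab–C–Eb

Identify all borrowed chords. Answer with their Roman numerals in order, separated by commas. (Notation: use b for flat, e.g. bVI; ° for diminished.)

Ab major has the diatonic set Ab, Bbm, Cm, Db, Eb, Fm, Gdim. Ab–C–Eb = Ab, F–Ab–C = Fm, Eb–G–Bb = Eb, Bb–Db–F = Bbm and Db–F–Ab = Db all belong to that set. But Gb–Bb–Db is foreign: the diatonic vii° on degree 7 is Gdim, whereas Gb comes from Ab minor. It is labeled bVII. But Bb–Db–Fb is foreign: the diatonic ii on degree 2 is Bbm, whereas Bbdim comes from Ab minor. It is labeled ii°. Db–Fb–Ab doesn't fit — on degree 4 Ab major would have Db (IV). Dbm is the degree-4 chord of Ab minor, so it is the borrowed iv.

bVII, ii°, iv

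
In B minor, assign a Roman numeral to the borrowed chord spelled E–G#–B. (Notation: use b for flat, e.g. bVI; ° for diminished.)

IV

The root E is the diatonic 4th degree of B minor; the borrowing shows in the chord quality. The diatonic chord on degree 4 would be Em (iv), but E–G#–B is the major chord from B major. As a borrowed chord it is labeled IV.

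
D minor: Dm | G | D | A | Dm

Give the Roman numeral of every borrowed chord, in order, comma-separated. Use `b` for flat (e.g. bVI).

IV, I

The diatonic triads in D minor (with V from harmonic minor) are Dm, Edim, F, Gm, A, Bb, C. Of the given chords, Dm and A are diatonic. G (G–B–D) doesn't fit — on degree 4 D minor would have Gm (iv). G is the degree-4 chord of D major, so it is the borrowed IV. But D (D–F#–A) is foreign: the diatonic i on degree 1 is Dm, whereas D comes from D major. It is labeled I.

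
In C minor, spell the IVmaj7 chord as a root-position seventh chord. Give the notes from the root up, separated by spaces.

F A C E

IVmaj7 is built on scale degree 4, which is F in both C minor and its parallel. Stacking thirds in C major on F gives F–A–C–E.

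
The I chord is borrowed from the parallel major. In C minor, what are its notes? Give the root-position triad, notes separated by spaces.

I is built on scale degree 1, which is C in both C minor and its parallel. Building the major chord from the parallel major on C: C–E–G.

C E G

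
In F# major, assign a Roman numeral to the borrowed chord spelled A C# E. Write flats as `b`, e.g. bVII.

The root A is the lowered 3rd scale degree — diatonically F# major has A# there. Diatonically F# major has A#m (iii) on that degree; A–C#–E is instead the major chord native to F# minor, so it takes the label bIII.

bIII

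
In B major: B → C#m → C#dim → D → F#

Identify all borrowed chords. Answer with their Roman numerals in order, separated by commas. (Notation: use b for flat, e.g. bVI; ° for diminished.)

ii°, bIII

B major has the diatonic set B, C#m, D#m, E, F#, G#m, A#dim. Of the given chords, B, C#m and F# are diatonic. But C#dim (C#–E–G) is foreign: the diatonic ii on degree 2 is C#m, whereas C#dim comes from B minor. It is labeled ii°. D (D–F#–A) is not: scale degree 3 in B major carries D#m (iii). In B minor the chord on that degree is D, so here it functions as bIII, borrowed from the parallel minor.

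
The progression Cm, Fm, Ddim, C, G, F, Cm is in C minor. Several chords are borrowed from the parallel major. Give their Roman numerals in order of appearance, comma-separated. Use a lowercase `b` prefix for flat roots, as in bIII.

I, IV

The diatonic triads in C minor (with V from harmonic minor) are Cm, Ddim, Eb, Fm, G, Ab, Bb. Cm, Fm, Ddim and G are all diatonic. But C (C–E–G) is foreign: the diatonic i on degree 1 is Cm, whereas C comes from C major. It is labeled I. But F (F–A–C) is foreign: the diatonic iv on degree 4 is Fm, whereas F comes from C major. It is labeled IV.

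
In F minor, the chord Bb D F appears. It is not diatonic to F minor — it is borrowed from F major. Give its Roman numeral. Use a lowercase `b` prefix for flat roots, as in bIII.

IV

The root Bb is the diatonic 4th degree of F minor; the borrowing shows in the chord quality. Bb–D–F is a major chord — the form found in F major, not the diatonic iv (Bbm). Borrowed into F minor it is written IV.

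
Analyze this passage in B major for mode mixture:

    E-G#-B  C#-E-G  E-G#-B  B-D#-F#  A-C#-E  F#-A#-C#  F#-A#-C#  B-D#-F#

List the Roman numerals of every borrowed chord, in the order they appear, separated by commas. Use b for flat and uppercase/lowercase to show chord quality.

ii°, bVII

B major has the diatonic set B, C#m, D#m, E, F#, G#m, A#dim. E–G#–B = E, B–D#–F# = B and F#–A#–C# = F# all belong to that set. But C#–E–G is foreign: the diatonic ii on degree 2 is C#m, whereas C#dim comes from B minor. It is labeled ii°. But A–C#–E is foreign: the diatonic vii° on degree 7 is A#dim, whereas A comes from B minor. It is labeled bVII.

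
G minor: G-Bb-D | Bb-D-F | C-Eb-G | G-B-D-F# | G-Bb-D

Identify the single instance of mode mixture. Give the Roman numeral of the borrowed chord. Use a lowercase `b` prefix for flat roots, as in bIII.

Imaj7

The diatonic triads in G minor (with V from harmonic minor) are Gm, Adim, Bb, Cm, D, Eb, F. Of the given chords, G–Bb–D = Gm, Bb–D–F = Bb and C–Eb–G = Cm are diatonic. G–B–D–F# is not: scale degree 1 in G minor carries Gm (i). In G major the chord on that degree is Gmaj7, so here it functions as Imaj7, borrowed from the parallel major.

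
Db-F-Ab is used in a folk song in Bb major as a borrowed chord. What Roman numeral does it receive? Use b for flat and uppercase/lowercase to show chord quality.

Db is the lowered form of scale degree 3 in Bb major (the diatonic degree 3 is D). Db–F–Ab is a major chord — the form found in Bb minor, not the diatonic iii (Dm). Borrowed into Bb major it is written bIII.

bIII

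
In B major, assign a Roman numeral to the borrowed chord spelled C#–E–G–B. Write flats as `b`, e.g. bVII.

iiø7

C# is scale degree 2 in B major. Diatonically B major has C#m (ii) on that degree; C#–E–G–B is instead the half-diminished-seventh chord native to B minor, so it takes the label iiø7.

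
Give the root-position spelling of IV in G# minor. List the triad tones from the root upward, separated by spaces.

The root, C#, is scale degree 4 — the same note in G# minor and G# major; only the chord quality changes. Stacking thirds in G# major on C# gives C#–E#–G#.

C# E# G#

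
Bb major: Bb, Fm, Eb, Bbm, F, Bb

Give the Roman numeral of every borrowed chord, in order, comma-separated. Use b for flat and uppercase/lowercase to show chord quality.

The diatonic triads in Bb major are Bb, Cm, Dm, Eb, F, Gm, Adim. Of the given chords, Bb, Eb and F are diatonic. Fm (F–Ab–C) is not: scale degree 5 in Bb major carries F (V). In Bb minor the chord on that degree is Fm, so here it functions as v, borrowed from the parallel minor. Bbm (Bb–Db–F) is not: scale degree 1 in Bb major carries Bb (I). In Bb minor the chord on that degree is Bbm, so here it functions as i, borrowed from the parallel minor.

v, i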